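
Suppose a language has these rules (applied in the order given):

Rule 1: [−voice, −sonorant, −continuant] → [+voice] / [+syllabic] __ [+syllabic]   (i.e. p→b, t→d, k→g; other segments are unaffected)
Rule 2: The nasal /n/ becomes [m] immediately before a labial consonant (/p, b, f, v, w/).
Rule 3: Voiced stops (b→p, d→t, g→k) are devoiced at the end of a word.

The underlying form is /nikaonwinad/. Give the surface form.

Rule 1 (intervocalic voicing): /k/ is a voiceless stop between vowels /i/ and /a/, so it voices to [g]. /nikaonwinad/ → nigaonwinad.
Rule 2 (nasal place assimilation): /n/ precedes the labial consonant /w/, so it assimilates in place to [m]. /nigaonwinad/ → nigaomwinad.
Rule 3 (final devoicing): /d/ is a voiced stop in word-final position, so it devoices to [t]. /nigaomwinad/ → nigaomwinat.

nigaomwinat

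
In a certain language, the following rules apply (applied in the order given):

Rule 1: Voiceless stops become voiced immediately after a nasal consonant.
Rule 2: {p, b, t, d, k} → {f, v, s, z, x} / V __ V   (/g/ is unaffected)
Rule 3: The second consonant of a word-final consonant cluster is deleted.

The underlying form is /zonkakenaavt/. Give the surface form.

zongaxenaav

Rule 1 (post-nasal voicing): /k/ is a voiceless stop immediately after the nasal /n/, so it voices to [g]. /zonkakenaavt/ → zongakenaavt.
Rule 2 (intervocalic spirantization): /k/ is a stop between vowels /a/ and /e/, so it spirantizes to the fricative [x]. /zongakenaavt/ → zongaxenaavt.
Rule 3 (final cluster simplification): /t/ is the second consonant of a word-final cluster /vt/, so it deletes. /zongaxenaavt/ → zongaxenaav.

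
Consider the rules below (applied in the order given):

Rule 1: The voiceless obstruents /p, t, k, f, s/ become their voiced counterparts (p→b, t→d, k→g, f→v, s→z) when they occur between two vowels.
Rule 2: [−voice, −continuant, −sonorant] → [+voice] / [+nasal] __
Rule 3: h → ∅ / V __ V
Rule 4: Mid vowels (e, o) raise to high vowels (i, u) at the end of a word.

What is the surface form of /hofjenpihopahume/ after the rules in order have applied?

hofjenbiobaumi

Rule 1 (intervocalic voicing): /p/ is a voiceless obstruent between vowels /o/ and /a/, so it voices to [b]. /hofjenpihopahume/ → hofjenpihobahume.
Rule 2 (post-nasal voicing): /p/ is a voiceless stop immediately after the nasal /n/, so it voices to [b]. /hofjenpihobahume/ → hofjenbihobahume.
Rule 3 (intervocalic h-deletion): /h/ occurs between vowels /i/ and /o/, so it deletes. /h/ occurs between vowels /a/ and /u/, so it deletes. /hofjenbihobahume/ → hofjenbiobaume.
Rule 4 (final vowel raising): /e/ is a mid vowel in word-final position, so it raises to [i]. /hofjenbiobaume/ → hofjenbiobaumi.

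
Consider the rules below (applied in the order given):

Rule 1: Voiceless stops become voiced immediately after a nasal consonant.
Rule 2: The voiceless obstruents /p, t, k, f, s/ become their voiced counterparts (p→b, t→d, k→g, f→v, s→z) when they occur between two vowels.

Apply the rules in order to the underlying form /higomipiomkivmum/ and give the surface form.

Rule 1 (post-nasal voicing): /k/ is a voiceless stop immediately after the nasal /m/, so it voices to [g]. /higomipiomkivmum/ → higomipiomgivmum.
Rule 2 (intervocalic voicing): /p/ is a voiceless obstruent between vowels /i/ and /i/, so it voices to [b]. /higomipiomgivmum/ → higomibiomgivmum.

higomibiomgivmum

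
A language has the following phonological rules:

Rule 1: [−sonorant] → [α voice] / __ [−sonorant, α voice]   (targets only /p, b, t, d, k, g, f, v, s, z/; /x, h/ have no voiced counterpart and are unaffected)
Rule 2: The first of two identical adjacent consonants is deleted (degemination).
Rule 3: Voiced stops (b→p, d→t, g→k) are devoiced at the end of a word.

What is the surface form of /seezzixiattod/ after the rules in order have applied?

seezixiatot

Rule 1 (regressive voicing assimilation): no segment meets the environment; /seezzixiattod/ is unchanged.
Rule 2 (degemination): /zz/ is a geminate; the first /z/ deletes. /tt/ is a geminate; the first /t/ deletes. /seezzixiattod/ → seezixiatod.
Rule 3 (final devoicing): /d/ is a voiced stop in word-final position, so it devoices to [t]. /seezixiatod/ → seezixiatot.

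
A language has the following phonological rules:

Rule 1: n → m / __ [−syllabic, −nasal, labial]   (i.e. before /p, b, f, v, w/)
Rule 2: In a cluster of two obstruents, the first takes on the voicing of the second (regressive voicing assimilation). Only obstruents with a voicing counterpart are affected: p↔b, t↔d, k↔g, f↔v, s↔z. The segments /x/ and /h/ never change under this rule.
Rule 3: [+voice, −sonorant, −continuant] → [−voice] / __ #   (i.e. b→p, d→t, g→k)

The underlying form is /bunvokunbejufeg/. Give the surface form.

bumvokumbejufek

Rule 1 (nasal place assimilation): /n/ precedes the labial consonant /v/, so it assimilates in place to [m]. /n/ precedes the labial consonant /b/, so it assimilates in place to [m]. /bunvokunbejufeg/ → bumvokumbejufeg.
Rule 2 (regressive voicing assimilation): no segment meets the environment; /bumvokumbejufeg/ is unchanged.
Rule 3 (final devoicing): /g/ is a voiced stop in word-final position, so it devoices to [k]. /bumvokumbejufeg/ → bumvokumbejufek.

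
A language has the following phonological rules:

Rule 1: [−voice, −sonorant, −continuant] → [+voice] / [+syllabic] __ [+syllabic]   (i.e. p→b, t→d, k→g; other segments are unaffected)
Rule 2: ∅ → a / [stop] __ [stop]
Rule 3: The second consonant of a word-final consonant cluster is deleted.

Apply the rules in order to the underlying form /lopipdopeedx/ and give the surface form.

lobipadobeed

Rule 1 (intervocalic voicing): /p/ is a voiceless stop between vowels /o/ and /i/, so it voices to [b]. /p/ is a voiceless stop between vowels /o/ and /e/, so it voices to [b]. /lopipdopeedx/ → lobipdobeedx.
Rule 2 (stop-cluster a-epenthesis): /p/ and /d/ form a stop–stop cluster, so [a] is inserted between them. /lobipdobeedx/ → lobipadobeedx.
Rule 3 (final cluster simplification): /x/ is the second consonant of a word-final cluster /dx/, so it deletes. /lobipadobeedx/ → lobipadobeed.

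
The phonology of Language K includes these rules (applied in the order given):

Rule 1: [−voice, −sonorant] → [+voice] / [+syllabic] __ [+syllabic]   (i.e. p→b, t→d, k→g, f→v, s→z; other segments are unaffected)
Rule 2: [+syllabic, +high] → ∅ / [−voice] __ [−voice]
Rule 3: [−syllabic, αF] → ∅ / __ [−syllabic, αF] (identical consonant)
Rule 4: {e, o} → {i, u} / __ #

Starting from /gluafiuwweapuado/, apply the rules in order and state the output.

gluaviuweabuadu

Rule 1 (intervocalic voicing): /f/ is a voiceless obstruent between vowels /a/ and /i/, so it voices to [v]. /p/ is a voiceless obstruent between vowels /a/ and /u/, so it voices to [b]. /gluafiuwweapuado/ → gluaviuwweabuado.
Rule 2 (high vowel syncope): no segment meets the environment; /gluaviuwweabuado/ is unchanged.
Rule 3 (degemination): /ww/ is a geminate; the first /w/ deletes. /gluaviuwweabuado/ → gluaviuweabuado.
Rule 4 (final vowel raising): /o/ is a mid vowel in word-final position, so it raises to [u]. /gluaviuweabuado/ → gluaviuweabuadu.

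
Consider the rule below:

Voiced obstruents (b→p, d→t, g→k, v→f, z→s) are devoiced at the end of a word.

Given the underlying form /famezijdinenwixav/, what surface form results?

Scanning /famezijdinenwixav/: /z/ at position 5 is not in the conditioning environment; /d/ at position 8 is not in the conditioning environment; /v/ is a voiced obstruent in word-final position, so it devoices to [f].
Result: [famezijdinenwixaf].

famezijdinenwixaf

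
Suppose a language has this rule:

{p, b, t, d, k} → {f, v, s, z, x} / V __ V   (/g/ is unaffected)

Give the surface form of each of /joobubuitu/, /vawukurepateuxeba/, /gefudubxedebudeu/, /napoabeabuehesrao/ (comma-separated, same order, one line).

/joobubuitu/: /b/ is a stop between vowels /o/ and /u/, so it spirantizes to the fricative [v]. /b/ is a stop between vowels /u/ and /u/, so it spirantizes to the fricative [v]. /t/ is a stop between vowels /i/ and /u/, so it spirantizes to the fricative [s]. → [joovuvuisu].
/vawukurepateuxeba/: /k/ is a stop between vowels /u/ and /u/, so it spirantizes to the fricative [x]. /p/ is a stop between vowels /e/ and /a/, so it spirantizes to the fricative [f]. /t/ is a stop between vowels /a/ and /e/, so it spirantizes to the fricative [s]. /b/ is a stop between vowels /e/ and /a/, so it spirantizes to the fricative [v]. → [vawuxurefaseuxeva].
/gefudubxedebudeu/: /d/ is a stop between vowels /u/ and /u/, so it spirantizes to the fricative [z]. /d/ is a stop between vowels /e/ and /e/, so it spirantizes to the fricative [z]. /b/ is a stop between vowels /e/ and /u/, so it spirantizes to the fricative [v]. /d/ is a stop between vowels /u/ and /e/, so it spirantizes to the fricative [z]. → [gefuzubxezevuzeu].
/napoabeabuehesrao/: /p/ is a stop between vowels /a/ and /o/, so it spirantizes to the fricative [f]. /b/ is a stop between vowels /a/ and /e/, so it spirantizes to the fricative [v]. /b/ is a stop between vowels /a/ and /u/, so it spirantizes to the fricative [v]. → [nafoaveavuehesrao].

joovuvuisu, vawuxurefaseuxeva, gefuzubxezevuzeu, nafoaveavuehesrao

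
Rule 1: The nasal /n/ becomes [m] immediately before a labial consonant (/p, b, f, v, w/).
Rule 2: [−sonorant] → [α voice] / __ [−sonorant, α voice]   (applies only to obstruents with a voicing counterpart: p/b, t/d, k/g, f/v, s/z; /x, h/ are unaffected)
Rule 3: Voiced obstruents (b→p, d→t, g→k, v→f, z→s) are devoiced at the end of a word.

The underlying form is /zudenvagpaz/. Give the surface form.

zudemvakpas

Rule 1 (nasal place assimilation): /n/ precedes the labial consonant /v/, so it assimilates in place to [m]. /zudenvagpaz/ → zudemvagpaz.
Rule 2 (regressive voicing assimilation): /g/ precedes the voiceless obstruent /p/, so it devoices to [k] by assimilation. /zudemvagpaz/ → zudemvakpaz.
Rule 3 (final devoicing): /z/ is a voiced obstruent in word-final position, so it devoices to [s]. /zudemvakpaz/ → zudemvakpas.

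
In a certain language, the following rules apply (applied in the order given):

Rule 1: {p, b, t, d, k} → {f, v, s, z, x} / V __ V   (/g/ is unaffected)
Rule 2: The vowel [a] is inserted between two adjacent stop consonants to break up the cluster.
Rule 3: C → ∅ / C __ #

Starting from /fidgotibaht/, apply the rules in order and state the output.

Rule 1 (intervocalic spirantization): /t/ is a stop between vowels /o/ and /i/, so it spirantizes to the fricative [s]. /b/ is a stop between vowels /i/ and /a/, so it spirantizes to the fricative [v]. /fidgotibaht/ → fidgosivaht.
Rule 2 (stop-cluster a-epenthesis): /d/ and /g/ form a stop–stop cluster, so [a] is inserted between them. /fidgosivaht/ → fidagosivaht.
Rule 3 (final cluster simplification): /t/ is the second consonant of a word-final cluster /ht/, so it deletes. /fidagosivaht/ → fidagosivah.

fidagosivah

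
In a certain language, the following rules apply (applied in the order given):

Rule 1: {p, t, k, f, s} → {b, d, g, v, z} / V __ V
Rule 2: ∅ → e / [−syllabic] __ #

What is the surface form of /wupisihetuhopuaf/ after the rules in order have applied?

wubiziheduhobuafe

Rule 1 (intervocalic voicing): /p/ is a voiceless obstruent between vowels /u/ and /i/, so it voices to [b]. /s/ is a voiceless obstruent between vowels /i/ and /i/, so it voices to [z]. /t/ is a voiceless obstruent between vowels /e/ and /u/, so it voices to [d]. /p/ is a voiceless obstruent between vowels /o/ and /u/, so it voices to [b]. /wupisihetuhopuaf/ → wubiziheduhobuaf.
Rule 2 (final e-epenthesis): the form ends in the consonant /f/, so [e] is inserted word-finally. /wubiziheduhobuaf/ → wubiziheduhobuafe.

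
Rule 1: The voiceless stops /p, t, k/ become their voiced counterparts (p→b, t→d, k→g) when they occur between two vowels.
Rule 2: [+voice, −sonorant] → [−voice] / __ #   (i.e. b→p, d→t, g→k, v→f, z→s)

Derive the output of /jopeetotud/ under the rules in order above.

jobeedodut

Rule 1 (intervocalic voicing): /p/ is a voiceless stop between vowels /o/ and /e/, so it voices to [b]. /t/ is a voiceless stop between vowels /e/ and /o/, so it voices to [d]. /t/ is a voiceless stop between vowels /o/ and /u/, so it voices to [d]. /jopeetotud/ → jobeedodud.
Rule 2 (final devoicing): /d/ is a voiced obstruent in word-final position, so it devoices to [t]. /jobeedodud/ → jobeedodut.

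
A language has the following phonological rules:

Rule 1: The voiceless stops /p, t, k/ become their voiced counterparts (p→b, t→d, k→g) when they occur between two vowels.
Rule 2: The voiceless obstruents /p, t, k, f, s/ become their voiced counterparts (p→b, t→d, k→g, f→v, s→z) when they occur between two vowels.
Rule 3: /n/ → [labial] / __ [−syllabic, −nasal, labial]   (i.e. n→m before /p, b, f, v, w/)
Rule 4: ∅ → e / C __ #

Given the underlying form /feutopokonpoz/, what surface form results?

Rule 1 (intervocalic voicing): /t/ is a voiceless stop between vowels /u/ and /o/, so it voices to [d]. /p/ is a voiceless stop between vowels /o/ and /o/, so it voices to [b]. /k/ is a voiceless stop between vowels /o/ and /o/, so it voices to [g]. /feutopokonpoz/ → feudobogonpoz.
Rule 2 (intervocalic voicing): no segment meets the environment; /feudobogonpoz/ is unchanged.
Rule 3 (nasal place assimilation): /n/ precedes the labial consonant /p/, so it assimilates in place to [m]. /feudobogonpoz/ → feudobogompoz.
Rule 4 (final e-epenthesis): the form ends in the consonant /z/, so [e] is inserted word-finally. /feudobogompoz/ → feudobogompoze.

feudobogompoze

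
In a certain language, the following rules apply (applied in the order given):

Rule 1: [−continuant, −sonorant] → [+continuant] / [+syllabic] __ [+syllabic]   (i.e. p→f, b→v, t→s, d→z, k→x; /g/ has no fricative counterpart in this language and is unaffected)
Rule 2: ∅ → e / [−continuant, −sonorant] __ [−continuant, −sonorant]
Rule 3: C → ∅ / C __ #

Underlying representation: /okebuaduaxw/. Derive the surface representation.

Rule 1 (intervocalic spirantization): /k/ is a stop between vowels /o/ and /e/, so it spirantizes to the fricative [x]. /b/ is a stop between vowels /e/ and /u/, so it spirantizes to the fricative [v]. /d/ is a stop between vowels /a/ and /u/, so it spirantizes to the fricative [z]. /okebuaduaxw/ → oxevuazuaxw.
Rule 2 (stop-cluster e-epenthesis): no segment meets the environment; /oxevuazuaxw/ is unchanged.
Rule 3 (final cluster simplification): /w/ is the second consonant of a word-final cluster /xw/, so it deletes. /oxevuazuaxw/ → oxevuazuax.

oxevuazuax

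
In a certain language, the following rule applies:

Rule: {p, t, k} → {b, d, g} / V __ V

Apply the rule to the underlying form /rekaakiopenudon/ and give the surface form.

/k/ is a voiceless stop between vowels /e/ and /a/, so it voices to [g].
/k/ is a voiceless stop between vowels /a/ and /i/, so it voices to [g].
/p/ is a voiceless stop between vowels /o/ and /e/, so it voices to [b].
Surface form: [regaagiobenudon].

regaagiobenudon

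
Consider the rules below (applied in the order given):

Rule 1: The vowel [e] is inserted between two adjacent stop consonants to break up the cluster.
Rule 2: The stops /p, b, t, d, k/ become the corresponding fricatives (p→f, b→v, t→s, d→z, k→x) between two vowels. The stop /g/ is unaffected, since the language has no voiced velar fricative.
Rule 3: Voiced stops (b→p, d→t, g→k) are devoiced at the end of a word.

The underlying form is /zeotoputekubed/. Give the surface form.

zeosofusexuvet

Rule 1 (stop-cluster e-epenthesis): no segment meets the environment; /zeotoputekubed/ is unchanged.
Rule 2 (intervocalic spirantization): /t/ is a stop between vowels /o/ and /o/, so it spirantizes to the fricative [s]. /p/ is a stop between vowels /o/ and /u/, so it spirantizes to the fricative [f]. /t/ is a stop between vowels /u/ and /e/, so it spirantizes to the fricative [s]. /k/ is a stop between vowels /e/ and /u/, so it spirantizes to the fricative [x]. /b/ is a stop between vowels /u/ and /e/, so it spirantizes to the fricative [v]. /zeotoputekubed/ → zeosofusexuved.
Rule 3 (final devoicing): /d/ is a voiced stop in word-final position, so it devoices to [t]. /zeosofusexuved/ → zeosofusexuvet.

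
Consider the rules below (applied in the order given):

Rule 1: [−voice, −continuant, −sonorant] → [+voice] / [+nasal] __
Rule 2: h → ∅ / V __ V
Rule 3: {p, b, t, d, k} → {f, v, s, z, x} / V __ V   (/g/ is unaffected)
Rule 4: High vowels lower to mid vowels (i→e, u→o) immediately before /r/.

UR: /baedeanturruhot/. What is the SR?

Rule 1 (post-nasal voicing): /t/ is a voiceless stop immediately after the nasal /n/, so it voices to [d]. /baedeanturruhot/ → baedeandurruhot.
Rule 2 (intervocalic h-deletion): /h/ occurs between vowels /u/ and /o/, so it deletes. /baedeandurruhot/ → baedeandurruot.
Rule 3 (intervocalic spirantization): /d/ is a stop between vowels /e/ and /e/, so it spirantizes to the fricative [z]. /baedeandurruot/ → baezeandurruot.
Rule 4 (pre-rhotic lowering): /u/ is a high vowel immediately before /r/, so it lowers to [o]. /baezeandurruot/ → baezeandorruot.

baezeandorruot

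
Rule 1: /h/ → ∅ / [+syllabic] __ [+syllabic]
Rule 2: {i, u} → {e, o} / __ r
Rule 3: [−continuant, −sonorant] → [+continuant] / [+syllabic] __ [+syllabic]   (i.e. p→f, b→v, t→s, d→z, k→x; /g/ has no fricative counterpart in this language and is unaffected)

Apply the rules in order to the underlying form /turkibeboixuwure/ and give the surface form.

Rule 1 (intervocalic h-deletion): no segment meets the environment; /turkibeboixuwure/ is unchanged.
Rule 2 (pre-rhotic lowering): /u/ is a high vowel immediately before /r/, so it lowers to [o]. /u/ is a high vowel immediately before /r/, so it lowers to [o]. /turkibeboixuwure/ → torkibeboixuwore.
Rule 3 (intervocalic spirantization): /b/ is a stop between vowels /i/ and /e/, so it spirantizes to the fricative [v]. /b/ is a stop between vowels /e/ and /o/, so it spirantizes to the fricative [v]. /torkibeboixuwore/ → torkivevoixuwore.

torkivevoixuwore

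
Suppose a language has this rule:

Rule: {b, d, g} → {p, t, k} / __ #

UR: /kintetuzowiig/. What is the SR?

kintetuzowiik

/g/ is a voiced stop in word-final position, so it devoices to [k].
Surface form: [kintetuzowiik].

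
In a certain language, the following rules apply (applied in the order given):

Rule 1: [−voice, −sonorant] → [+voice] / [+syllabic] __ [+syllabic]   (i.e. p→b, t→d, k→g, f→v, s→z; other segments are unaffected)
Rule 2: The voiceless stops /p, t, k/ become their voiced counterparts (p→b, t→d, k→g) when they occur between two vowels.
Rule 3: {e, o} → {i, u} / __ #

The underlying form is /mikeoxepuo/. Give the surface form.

Rule 1 (intervocalic voicing): /k/ is a voiceless obstruent between vowels /i/ and /e/, so it voices to [g]. /p/ is a voiceless obstruent between vowels /e/ and /u/, so it voices to [b]. /mikeoxepuo/ → migeoxebuo.
Rule 2 (intervocalic voicing): no segment meets the environment; /migeoxebuo/ is unchanged.
Rule 3 (final vowel raising): /o/ is a mid vowel in word-final position, so it raises to [u]. /migeoxebuo/ → migeoxebuu.

migeoxebuu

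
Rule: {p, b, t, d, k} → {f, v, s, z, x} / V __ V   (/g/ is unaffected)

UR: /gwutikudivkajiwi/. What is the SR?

Scanning /gwutikudivkajiwi/: /t/ is a stop between vowels /u/ and /i/, so it spirantizes to the fricative [s]; /k/ is a stop between vowels /i/ and /u/, so it spirantizes to the fricative [x]; /d/ is a stop between vowels /u/ and /i/, so it spirantizes to the fricative [z]; /k/ at position 11 is not in the conditioning environment.
Result: [gwusixuzivkajiwi].

gwusixuzivkajiwi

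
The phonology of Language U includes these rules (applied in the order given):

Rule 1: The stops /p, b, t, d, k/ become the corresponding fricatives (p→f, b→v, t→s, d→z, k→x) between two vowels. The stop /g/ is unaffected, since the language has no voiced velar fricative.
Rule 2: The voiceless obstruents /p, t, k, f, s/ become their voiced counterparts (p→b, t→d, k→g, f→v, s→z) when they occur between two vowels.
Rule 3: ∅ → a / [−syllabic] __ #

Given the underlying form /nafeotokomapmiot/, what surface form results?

Rule 1 (intervocalic spirantization): /t/ is a stop between vowels /o/ and /o/, so it spirantizes to the fricative [s]. /k/ is a stop between vowels /o/ and /o/, so it spirantizes to the fricative [x]. /nafeotokomapmiot/ → nafeosoxomapmiot.
Rule 2 (intervocalic voicing): /f/ is a voiceless obstruent between vowels /a/ and /e/, so it voices to [v]. /s/ is a voiceless obstruent between vowels /o/ and /o/, so it voices to [z]. /nafeosoxomapmiot/ → naveozoxomapmiot.
Rule 3 (final a-epenthesis): the form ends in the consonant /t/, so [a] is inserted word-finally. /naveozoxomapmiot/ → naveozoxomapmiota.

naveozoxomapmiota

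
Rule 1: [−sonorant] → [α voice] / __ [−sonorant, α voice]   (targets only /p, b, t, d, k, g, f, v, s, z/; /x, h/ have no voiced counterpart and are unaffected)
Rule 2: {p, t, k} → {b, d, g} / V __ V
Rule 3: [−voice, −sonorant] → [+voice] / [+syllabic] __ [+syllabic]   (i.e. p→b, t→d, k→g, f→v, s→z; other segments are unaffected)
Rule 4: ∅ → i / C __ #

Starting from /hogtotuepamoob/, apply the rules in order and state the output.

hoktoduebamoobi

Rule 1 (regressive voicing assimilation): /g/ precedes the voiceless obstruent /t/, so it devoices to [k] by assimilation. /hogtotuepamoob/ → hoktotuepamoob.
Rule 2 (intervocalic voicing): /t/ is a voiceless stop between vowels /o/ and /u/, so it voices to [d]. /p/ is a voiceless stop between vowels /e/ and /a/, so it voices to [b]. /hoktotuepamoob/ → hoktoduebamoob.
Rule 3 (intervocalic voicing): no segment meets the environment; /hoktoduebamoob/ is unchanged.
Rule 4 (final i-epenthesis): the form ends in the consonant /b/, so [i] is inserted word-finally. /hoktoduebamoob/ → hoktoduebamoobi.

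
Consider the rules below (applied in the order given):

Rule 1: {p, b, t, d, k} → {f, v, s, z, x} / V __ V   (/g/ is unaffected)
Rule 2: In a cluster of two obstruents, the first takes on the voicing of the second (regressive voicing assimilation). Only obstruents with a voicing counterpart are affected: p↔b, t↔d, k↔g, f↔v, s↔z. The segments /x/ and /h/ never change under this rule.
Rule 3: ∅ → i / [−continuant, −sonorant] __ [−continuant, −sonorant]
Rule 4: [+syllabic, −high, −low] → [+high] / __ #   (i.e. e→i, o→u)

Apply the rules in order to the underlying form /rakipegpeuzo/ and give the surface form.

raxifekipeuzu

Rule 1 (intervocalic spirantization): /k/ is a stop between vowels /a/ and /i/, so it spirantizes to the fricative [x]. /p/ is a stop between vowels /i/ and /e/, so it spirantizes to the fricative [f]. /rakipegpeuzo/ → raxifegpeuzo.
Rule 2 (regressive voicing assimilation): /g/ precedes the voiceless obstruent /p/, so it devoices to [k] by assimilation. /raxifegpeuzo/ → raxifekpeuzo.
Rule 3 (stop-cluster i-epenthesis): /k/ and /p/ form a stop–stop cluster, so [i] is inserted between them. /raxifekpeuzo/ → raxifekipeuzo.
Rule 4 (final vowel raising): /o/ is a mid vowel in word-final position, so it raises to [u]. /raxifekipeuzo/ → raxifekipeuzu.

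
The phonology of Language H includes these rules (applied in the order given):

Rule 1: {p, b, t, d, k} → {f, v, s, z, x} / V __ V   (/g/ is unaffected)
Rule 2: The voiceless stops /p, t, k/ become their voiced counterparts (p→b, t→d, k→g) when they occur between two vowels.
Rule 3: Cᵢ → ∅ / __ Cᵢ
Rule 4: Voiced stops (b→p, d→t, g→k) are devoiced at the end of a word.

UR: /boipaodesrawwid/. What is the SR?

boifaozesrawit

Rule 1 (intervocalic spirantization): /p/ is a stop between vowels /i/ and /a/, so it spirantizes to the fricative [f]. /d/ is a stop between vowels /o/ and /e/, so it spirantizes to the fricative [z]. /boipaodesrawwid/ → boifaozesrawwid.
Rule 2 (intervocalic voicing): no segment meets the environment; /boifaozesrawwid/ is unchanged.
Rule 3 (degemination): /ww/ is a geminate; the first /w/ deletes. /boifaozesrawwid/ → boifaozesrawid.
Rule 4 (final devoicing): /d/ is a voiced stop in word-final position, so it devoices to [t]. /boifaozesrawid/ → boifaozesrawit.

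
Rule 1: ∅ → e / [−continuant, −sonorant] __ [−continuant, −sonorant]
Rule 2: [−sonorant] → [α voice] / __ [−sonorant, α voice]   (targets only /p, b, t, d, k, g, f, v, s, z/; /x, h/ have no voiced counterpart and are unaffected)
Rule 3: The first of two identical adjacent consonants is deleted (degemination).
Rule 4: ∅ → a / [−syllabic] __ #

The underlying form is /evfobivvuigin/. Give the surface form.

efobivuigina

Rule 1 (stop-cluster e-epenthesis): no segment meets the environment; /evfobivvuigin/ is unchanged.
Rule 2 (regressive voicing assimilation): /v/ precedes the voiceless obstruent /f/, so it devoices to [f] by assimilation. /evfobivvuigin/ → effobivvuigin.
Rule 3 (degemination): /ff/ is a geminate; the first /f/ deletes. /vv/ is a geminate; the first /v/ deletes. /effobivvuigin/ → efobivuigin.
Rule 4 (final a-epenthesis): the form ends in the consonant /n/, so [a] is inserted word-finally. /efobivuigin/ → efobivuigina.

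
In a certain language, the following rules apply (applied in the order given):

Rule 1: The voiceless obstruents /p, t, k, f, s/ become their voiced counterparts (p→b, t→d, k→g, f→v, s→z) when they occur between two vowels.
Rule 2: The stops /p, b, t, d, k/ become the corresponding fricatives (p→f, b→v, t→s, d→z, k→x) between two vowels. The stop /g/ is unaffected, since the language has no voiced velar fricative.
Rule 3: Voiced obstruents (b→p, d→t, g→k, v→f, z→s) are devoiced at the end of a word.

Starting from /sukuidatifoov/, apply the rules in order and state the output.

suguizazivoof

Rule 1 (intervocalic voicing): /k/ is a voiceless obstruent between vowels /u/ and /u/, so it voices to [g]. /t/ is a voiceless obstruent between vowels /a/ and /i/, so it voices to [d]. /f/ is a voiceless obstruent between vowels /i/ and /o/, so it voices to [v]. /sukuidatifoov/ → suguidadivoov.
Rule 2 (intervocalic spirantization): /d/ is a stop between vowels /i/ and /a/, so it spirantizes to the fricative [z]. /d/ is a stop between vowels /a/ and /i/, so it spirantizes to the fricative [z]. /suguidadivoov/ → suguizazivoov.
Rule 3 (final devoicing): /v/ is a voiced obstruent in word-final position, so it devoices to [f]. /suguizazivoov/ → suguizazivoof.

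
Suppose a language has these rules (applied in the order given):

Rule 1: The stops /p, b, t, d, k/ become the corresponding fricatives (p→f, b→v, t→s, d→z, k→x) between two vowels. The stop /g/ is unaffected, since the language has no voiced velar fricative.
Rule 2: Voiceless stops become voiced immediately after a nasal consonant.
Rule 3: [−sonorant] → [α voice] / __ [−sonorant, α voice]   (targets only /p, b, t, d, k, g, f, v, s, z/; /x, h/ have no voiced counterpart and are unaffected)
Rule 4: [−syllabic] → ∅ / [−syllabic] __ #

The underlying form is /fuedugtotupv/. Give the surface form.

fuezuktosub

Rule 1 (intervocalic spirantization): /d/ is a stop between vowels /e/ and /u/, so it spirantizes to the fricative [z]. /t/ is a stop between vowels /o/ and /u/, so it spirantizes to the fricative [s]. /fuedugtotupv/ → fuezugtosupv.
Rule 2 (post-nasal voicing): no segment meets the environment; /fuezugtosupv/ is unchanged.
Rule 3 (regressive voicing assimilation): /g/ precedes the voiceless obstruent /t/, so it devoices to [k] by assimilation. /p/ precedes the voiced obstruent /v/, so it voices to [b] by assimilation. /fuezugtosupv/ → fuezuktosubv.
Rule 4 (final cluster simplification): /v/ is the second consonant of a word-final cluster /bv/, so it deletes. /fuezuktosubv/ → fuezuktosub.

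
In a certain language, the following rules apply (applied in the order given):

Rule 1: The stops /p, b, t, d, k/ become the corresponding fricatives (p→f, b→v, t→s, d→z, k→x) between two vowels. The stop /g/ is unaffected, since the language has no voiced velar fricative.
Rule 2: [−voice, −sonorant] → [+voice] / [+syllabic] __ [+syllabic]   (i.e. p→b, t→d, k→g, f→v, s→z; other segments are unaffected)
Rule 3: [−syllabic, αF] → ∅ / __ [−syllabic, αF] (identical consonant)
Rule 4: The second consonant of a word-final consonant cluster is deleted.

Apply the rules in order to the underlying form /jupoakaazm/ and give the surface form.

juvoaxaaz

Rule 1 (intervocalic spirantization): /p/ is a stop between vowels /u/ and /o/, so it spirantizes to the fricative [f]. /k/ is a stop between vowels /a/ and /a/, so it spirantizes to the fricative [x]. /jupoakaazm/ → jufoaxaazm.
Rule 2 (intervocalic voicing): /f/ is a voiceless obstruent between vowels /u/ and /o/, so it voices to [v]. /jufoaxaazm/ → juvoaxaazm.
Rule 3 (degemination): no segment meets the environment; /juvoaxaazm/ is unchanged.
Rule 4 (final cluster simplification): /m/ is the second consonant of a word-final cluster /zm/, so it deletes. /juvoaxaazm/ → juvoaxaaz.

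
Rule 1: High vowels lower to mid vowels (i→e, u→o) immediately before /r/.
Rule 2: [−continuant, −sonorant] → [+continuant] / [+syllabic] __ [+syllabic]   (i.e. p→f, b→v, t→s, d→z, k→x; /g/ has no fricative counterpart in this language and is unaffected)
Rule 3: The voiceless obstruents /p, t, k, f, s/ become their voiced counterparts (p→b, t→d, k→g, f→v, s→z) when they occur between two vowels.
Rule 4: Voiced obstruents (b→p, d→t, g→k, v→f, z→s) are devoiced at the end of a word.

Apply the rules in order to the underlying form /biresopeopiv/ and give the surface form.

Rule 1 (pre-rhotic lowering): /i/ is a high vowel immediately before /r/, so it lowers to [e]. /biresopeopiv/ → beresopeopiv.
Rule 2 (intervocalic spirantization): /p/ is a stop between vowels /o/ and /e/, so it spirantizes to the fricative [f]. /p/ is a stop between vowels /o/ and /i/, so it spirantizes to the fricative [f]. /beresopeopiv/ → beresofeofiv.
Rule 3 (intervocalic voicing): /s/ is a voiceless obstruent between vowels /e/ and /o/, so it voices to [z]. /f/ is a voiceless obstruent between vowels /o/ and /e/, so it voices to [v]. /f/ is a voiceless obstruent between vowels /o/ and /i/, so it voices to [v]. /beresofeofiv/ → berezoveoviv.
Rule 4 (final devoicing): /v/ is a voiced obstruent in word-final position, so it devoices to [f]. /berezoveoviv/ → berezoveovif.

berezoveovif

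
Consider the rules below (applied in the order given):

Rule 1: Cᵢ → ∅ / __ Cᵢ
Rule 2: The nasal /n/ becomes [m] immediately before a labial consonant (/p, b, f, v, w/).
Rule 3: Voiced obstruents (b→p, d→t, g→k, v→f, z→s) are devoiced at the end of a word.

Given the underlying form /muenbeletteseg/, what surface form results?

muembeletesek

Rule 1 (degemination): /tt/ is a geminate; the first /t/ deletes. /muenbeletteseg/ → muenbeleteseg.
Rule 2 (nasal place assimilation): /n/ precedes the labial consonant /b/, so it assimilates in place to [m]. /muenbeleteseg/ → muembeleteseg.
Rule 3 (final devoicing): /g/ is a voiced obstruent in word-final position, so it devoices to [k]. /muembeleteseg/ → muembeletesek.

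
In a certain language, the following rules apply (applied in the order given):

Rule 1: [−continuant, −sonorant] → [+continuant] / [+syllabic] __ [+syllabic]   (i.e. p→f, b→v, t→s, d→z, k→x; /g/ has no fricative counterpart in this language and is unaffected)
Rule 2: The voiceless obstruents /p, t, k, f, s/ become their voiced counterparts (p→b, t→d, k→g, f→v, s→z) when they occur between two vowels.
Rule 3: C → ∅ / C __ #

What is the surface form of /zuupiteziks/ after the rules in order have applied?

zuuvizezik

Rule 1 (intervocalic spirantization): /p/ is a stop between vowels /u/ and /i/, so it spirantizes to the fricative [f]. /t/ is a stop between vowels /i/ and /e/, so it spirantizes to the fricative [s]. /zuupiteziks/ → zuufiseziks.
Rule 2 (intervocalic voicing): /f/ is a voiceless obstruent between vowels /u/ and /i/, so it voices to [v]. /s/ is a voiceless obstruent between vowels /i/ and /e/, so it voices to [z]. /zuufiseziks/ → zuuvizeziks.
Rule 3 (final cluster simplification): /s/ is the second consonant of a word-final cluster /ks/, so it deletes. /zuuvizeziks/ → zuuvizezik.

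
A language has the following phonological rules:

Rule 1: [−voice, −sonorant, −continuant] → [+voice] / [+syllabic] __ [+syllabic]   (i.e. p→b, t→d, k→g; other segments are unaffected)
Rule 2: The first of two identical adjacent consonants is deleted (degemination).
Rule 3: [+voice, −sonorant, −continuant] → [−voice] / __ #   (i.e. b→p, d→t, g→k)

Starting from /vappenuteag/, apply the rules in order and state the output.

Rule 1 (intervocalic voicing): /t/ is a voiceless stop between vowels /u/ and /e/, so it voices to [d]. /vappenuteag/ → vappenudeag.
Rule 2 (degemination): /pp/ is a geminate; the first /p/ deletes. /vappenudeag/ → vapenudeag.
Rule 3 (final devoicing): /g/ is a voiced stop in word-final position, so it devoices to [k]. /vapenudeag/ → vapenudeak.

vapenudeak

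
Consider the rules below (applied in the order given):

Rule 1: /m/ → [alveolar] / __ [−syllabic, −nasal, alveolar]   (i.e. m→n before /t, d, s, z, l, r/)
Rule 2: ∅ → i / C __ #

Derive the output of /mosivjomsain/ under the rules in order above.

Rule 1 (nasal place assimilation): /m/ precedes the alveolar consonant /s/, so it assimilates in place to [n]. /mosivjomsain/ → mosivjonsain.
Rule 2 (final i-epenthesis): the form ends in the consonant /n/, so [i] is inserted word-finally. /mosivjonsain/ → mosivjonsaini.

mosivjonsaini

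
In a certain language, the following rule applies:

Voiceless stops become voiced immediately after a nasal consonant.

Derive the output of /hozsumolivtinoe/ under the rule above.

hozsumolivtinoe

No segment of /hozsumolivtinoe/ meets the structural description of the rule, so the form surfaces unchanged.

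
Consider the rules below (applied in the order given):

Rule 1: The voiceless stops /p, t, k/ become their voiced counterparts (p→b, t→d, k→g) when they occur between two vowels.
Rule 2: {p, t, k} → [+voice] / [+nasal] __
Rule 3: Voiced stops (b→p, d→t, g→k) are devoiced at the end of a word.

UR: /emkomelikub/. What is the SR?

emgomeligup

Rule 1 (intervocalic voicing): /k/ is a voiceless stop between vowels /i/ and /u/, so it voices to [g]. /emkomelikub/ → emkomeligub.
Rule 2 (post-nasal voicing): /k/ is a voiceless stop immediately after the nasal /m/, so it voices to [g]. /emkomeligub/ → emgomeligub.
Rule 3 (final devoicing): /b/ is a voiced stop in word-final position, so it devoices to [p]. /emgomeligub/ → emgomeligup.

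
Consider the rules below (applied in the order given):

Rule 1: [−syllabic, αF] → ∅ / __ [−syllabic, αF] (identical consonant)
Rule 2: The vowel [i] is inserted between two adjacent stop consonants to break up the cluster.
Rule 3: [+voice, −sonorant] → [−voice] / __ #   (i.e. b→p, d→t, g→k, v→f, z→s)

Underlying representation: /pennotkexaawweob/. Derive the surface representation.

penotikexaaweop

Rule 1 (degemination): /nn/ is a geminate; the first /n/ deletes. /ww/ is a geminate; the first /w/ deletes. /pennotkexaawweob/ → penotkexaaweob.
Rule 2 (stop-cluster i-epenthesis): /t/ and /k/ form a stop–stop cluster, so [i] is inserted between them. /penotkexaaweob/ → penotikexaaweob.
Rule 3 (final devoicing): /b/ is a voiced obstruent in word-final position, so it devoices to [p]. /penotikexaaweob/ → penotikexaaweop.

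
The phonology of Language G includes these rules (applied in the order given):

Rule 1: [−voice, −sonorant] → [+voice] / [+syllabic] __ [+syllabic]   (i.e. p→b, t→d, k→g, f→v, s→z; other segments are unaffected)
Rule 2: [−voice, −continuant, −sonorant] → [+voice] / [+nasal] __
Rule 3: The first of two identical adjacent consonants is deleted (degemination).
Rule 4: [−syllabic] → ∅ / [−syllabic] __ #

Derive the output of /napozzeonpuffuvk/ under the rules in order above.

nabozeonbufuv

Rule 1 (intervocalic voicing): /p/ is a voiceless obstruent between vowels /a/ and /o/, so it voices to [b]. /napozzeonpuffuvk/ → nabozzeonpuffuvk.
Rule 2 (post-nasal voicing): /p/ is a voiceless stop immediately after the nasal /n/, so it voices to [b]. /nabozzeonpuffuvk/ → nabozzeonbuffuvk.
Rule 3 (degemination): /zz/ is a geminate; the first /z/ deletes. /ff/ is a geminate; the first /f/ deletes. /nabozzeonbuffuvk/ → nabozeonbufuvk.
Rule 4 (final cluster simplification): /k/ is the second consonant of a word-final cluster /vk/, so it deletes. /nabozeonbufuvk/ → nabozeonbufuv.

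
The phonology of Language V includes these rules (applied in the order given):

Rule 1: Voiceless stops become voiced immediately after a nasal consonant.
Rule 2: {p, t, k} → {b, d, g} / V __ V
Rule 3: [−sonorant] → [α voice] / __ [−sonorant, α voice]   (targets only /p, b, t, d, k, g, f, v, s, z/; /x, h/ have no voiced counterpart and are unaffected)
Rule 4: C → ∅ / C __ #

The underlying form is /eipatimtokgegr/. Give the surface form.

eibadimdoggeg

Rule 1 (post-nasal voicing): /t/ is a voiceless stop immediately after the nasal /m/, so it voices to [d]. /eipatimtokgegr/ → eipatimdokgegr.
Rule 2 (intervocalic voicing): /p/ is a voiceless stop between vowels /i/ and /a/, so it voices to [b]. /t/ is a voiceless stop between vowels /a/ and /i/, so it voices to [d]. /eipatimdokgegr/ → eibadimdokgegr.
Rule 3 (regressive voicing assimilation): /k/ precedes the voiced obstruent /g/, so it voices to [g] by assimilation. /eibadimdokgegr/ → eibadimdoggegr.
Rule 4 (final cluster simplification): /r/ is the second consonant of a word-final cluster /gr/, so it deletes. /eibadimdoggegr/ → eibadimdoggeg.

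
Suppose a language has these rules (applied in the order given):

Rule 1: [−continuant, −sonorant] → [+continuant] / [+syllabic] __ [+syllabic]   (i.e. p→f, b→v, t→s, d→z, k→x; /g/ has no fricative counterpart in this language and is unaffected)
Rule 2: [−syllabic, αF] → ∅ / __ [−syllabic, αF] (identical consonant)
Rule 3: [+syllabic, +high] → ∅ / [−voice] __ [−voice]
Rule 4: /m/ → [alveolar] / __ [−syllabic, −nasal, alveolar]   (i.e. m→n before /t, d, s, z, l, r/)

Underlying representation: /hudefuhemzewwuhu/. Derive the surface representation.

Rule 1 (intervocalic spirantization): /d/ is a stop between vowels /u/ and /e/, so it spirantizes to the fricative [z]. /hudefuhemzewwuhu/ → huzefuhemzewwuhu.
Rule 2 (degemination): /ww/ is a geminate; the first /w/ deletes. /huzefuhemzewwuhu/ → huzefuhemzewuhu.
Rule 3 (high vowel syncope): /u/ is a high vowel flanked by voiceless consonants /f/ and /h/, so it deletes. /huzefuhemzewuhu/ → huzefhemzewuhu.
Rule 4 (nasal place assimilation): /m/ precedes the alveolar consonant /z/, so it assimilates in place to [n]. /huzefhemzewuhu/ → huzefhenzewuhu.

huzefhenzewuhu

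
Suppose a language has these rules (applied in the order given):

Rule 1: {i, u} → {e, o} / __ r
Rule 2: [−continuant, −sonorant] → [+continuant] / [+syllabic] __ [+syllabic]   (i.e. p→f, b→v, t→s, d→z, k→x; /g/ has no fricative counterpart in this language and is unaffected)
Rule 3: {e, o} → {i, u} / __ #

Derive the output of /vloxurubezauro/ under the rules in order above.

Rule 1 (pre-rhotic lowering): /u/ is a high vowel immediately before /r/, so it lowers to [o]. /u/ is a high vowel immediately before /r/, so it lowers to [o]. /vloxurubezauro/ → vloxorubezaoro.
Rule 2 (intervocalic spirantization): /b/ is a stop between vowels /u/ and /e/, so it spirantizes to the fricative [v]. /vloxorubezaoro/ → vloxoruvezaoro.
Rule 3 (final vowel raising): /o/ is a mid vowel in word-final position, so it raises to [u]. /vloxoruvezaoro/ → vloxoruvezaoru.

vloxoruvezaoru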